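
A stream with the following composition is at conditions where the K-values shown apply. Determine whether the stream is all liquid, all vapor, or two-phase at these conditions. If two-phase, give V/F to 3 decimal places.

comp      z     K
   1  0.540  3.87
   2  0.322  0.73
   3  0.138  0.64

ΣzᵢKᵢ = 2.413; Σzᵢ/Kᵢ = 0.796.
Since Σzᵢ/Kᵢ < 1 the mixture is above its dew point — single vapor phase.

all vapor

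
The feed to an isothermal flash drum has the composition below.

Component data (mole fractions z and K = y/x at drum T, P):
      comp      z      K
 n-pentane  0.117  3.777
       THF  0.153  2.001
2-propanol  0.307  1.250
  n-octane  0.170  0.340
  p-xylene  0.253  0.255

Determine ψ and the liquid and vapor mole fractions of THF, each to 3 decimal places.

Rachford–Rice: g(ψ) = Σ zᵢ(Kᵢ−1)/(1+ψ(Kᵢ−1)) = 0.
Check two-phase: ΣzᵢKᵢ = 1.254 > 1 and Σzᵢ/Kᵢ = 1.845 > 1, so g(0) = 0.254 > 0 and g(1) = -0.845 < 0.
Newton iteration, ψ⁰ = 0.5:
  ψ = 0.500: g = -0.1615, g' = -0.763 → ψ = 0.288
  ψ = 0.288: g = -0.0077, g' = -0.728 → ψ = 0.278
Converged at ψ = 0.278.
Compositions from xᵢ = zᵢ/(1+ψ(Kᵢ−1)), yᵢ = Kᵢxᵢ:
  n-pentane: x = 0.066, y = 0.249
  THF: x = 0.120, y = 0.240
  2-propanol: x = 0.287, y = 0.359
  n-octane: x = 0.208, y = 0.071
  p-xylene: x = 0.319, y = 0.081

ψ = 0.278, x_THF = 0.120, y_THF = 0.240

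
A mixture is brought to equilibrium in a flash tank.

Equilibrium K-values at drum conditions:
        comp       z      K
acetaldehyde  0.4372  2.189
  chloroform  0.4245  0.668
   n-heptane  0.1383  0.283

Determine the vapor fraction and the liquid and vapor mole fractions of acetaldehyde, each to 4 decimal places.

Rachford–Rice: g(ψ) = Σ zᵢ(Kᵢ−1)/(1+ψ(Kᵢ−1)) = 0.
g(0) = ΣzᵢKᵢ − 1 = 0.2797 and g(1) = 1 − Σzᵢ/Kᵢ = -0.3239, so a root lies in (0, 1).
Iterate (Newton) starting at ψ = 0.64:
  ψ = 0.6400: g = -0.06701, g' = -0.5176 → ψ = 0.5105
  ψ = 0.5105: g = -0.00264, g' = -0.4841 → ψ = 0.5051
Converged at ψ = 0.5051.
Compositions from xᵢ = zᵢ/(1+ψ(Kᵢ−1)), yᵢ = Kᵢxᵢ:
  acetaldehyde: x = 0.2732, y = 0.5979
  chloroform: x = 0.5100, y = 0.3407
  n-heptane: x = 0.2168, y = 0.0614

ψ = 0.5051, x_acetaldehyde = 0.2732, y_acetaldehyde = 0.5979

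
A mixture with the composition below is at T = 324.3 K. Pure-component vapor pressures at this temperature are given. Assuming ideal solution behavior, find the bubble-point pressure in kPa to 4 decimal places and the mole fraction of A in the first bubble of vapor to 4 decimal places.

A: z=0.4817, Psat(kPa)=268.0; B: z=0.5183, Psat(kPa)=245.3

Pbub = 256.2346 kPa, y_A = 0.5038

At the bubble point ψ → 0, so ΣzᵢKᵢ = 1 with Kᵢ = Pᵢˢᵃᵗ/P ⇒ P = ΣzᵢPᵢˢᵃᵗ.
P = 0.4817·268.0 + 0.5183·245.3 = 256.2346 kPa
yᵢ = zᵢPᵢˢᵃᵗ/P ⇒ y_A = 0.4817·268.0/256.2346 = 0.5038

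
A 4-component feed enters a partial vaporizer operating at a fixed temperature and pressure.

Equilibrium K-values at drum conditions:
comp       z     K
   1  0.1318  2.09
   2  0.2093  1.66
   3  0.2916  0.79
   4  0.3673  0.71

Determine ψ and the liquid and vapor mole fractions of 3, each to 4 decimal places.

Let ψ = V/F and solve Σ zᵢ(Kᵢ−1)/(1+ψ(Kᵢ−1)) = 0.
g(0) = ΣzᵢKᵢ − 1 = 0.1140 and g(1) = 1 − Σzᵢ/Kᵢ = -0.0756, so a root lies in (0, 1).
Iterate (Newton) starting at ψ = 0.52:
  ψ = 0.5200: g = 0.00036, g' = -0.1734 → ψ = 0.5221
Converged at ψ = 0.5221.
Compositions from xᵢ = zᵢ/(1+ψ(Kᵢ−1)), yᵢ = Kᵢxᵢ:
  1: x = 0.0840, y = 0.1756
  2: x = 0.1557, y = 0.2584
  3: x = 0.3275, y = 0.2587
  4: x = 0.4328, y = 0.3073

ψ = 0.5221, x_3 = 0.3275, y_3 = 0.2587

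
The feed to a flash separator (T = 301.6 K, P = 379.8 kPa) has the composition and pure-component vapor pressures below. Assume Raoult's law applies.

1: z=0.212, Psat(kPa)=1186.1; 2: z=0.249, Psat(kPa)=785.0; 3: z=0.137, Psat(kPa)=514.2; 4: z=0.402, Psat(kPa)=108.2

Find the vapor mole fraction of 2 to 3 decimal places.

Raoult's law: Kᵢ = Pᵢˢᵃᵗ/P = Pᵢˢᵃᵗ/379.8.
  K_1 = 1186.1/379.8 = 3.12296, K_2 = 785.0/379.8 = 2.06688, K_3 = 514.2/379.8 = 1.35387, K_4 = 108.2/379.8 = 0.28489
Rachford–Rice: g(V/F) = Σ zᵢ(Kᵢ−1)/(1+V/F(Kᵢ−1)) = 0.
Check two-phase: ΣzᵢKᵢ = 1.477 > 1 and Σzᵢ/Kᵢ = 1.701 > 1, so g(0) = 0.477 > 0 and g(1) = -0.701 < 0.
Iterate (Newton) starting at V/F = 0.5:
  V/F = 0.500: g = -0.0147, g' = -0.856 → V/F = 0.483
Converged at V/F = 0.483.
Compositions from xᵢ = zᵢ/(1+V/F(Kᵢ−1)), yᵢ = Kᵢxᵢ:
  1: x = 0.105, y = 0.327
  2: x = 0.164, y = 0.340
  3: x = 0.117, y = 0.158
  4: x = 0.614, y = 0.175

y_2 = 0.340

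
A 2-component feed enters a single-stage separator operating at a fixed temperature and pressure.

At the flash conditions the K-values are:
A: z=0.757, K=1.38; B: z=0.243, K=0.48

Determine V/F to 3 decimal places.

V/F = 0.816

Rachford–Rice: g(V/F) = Σ zᵢ(Kᵢ−1)/(1+V/F(Kᵢ−1)) = 0.
Feasibility: ΣzᵢKᵢ = 1.161, Σzᵢ/Kᵢ = 1.055 — both > 1, two phases present.
Newton iteration, V/F⁰ = 0.5:
  V/F = 0.500: g = 0.0710, g' = -0.197 → V/F = 0.860
  V/F = 0.860: g = -0.0118, g' = -0.277 → V/F = 0.818
  V/F = 0.818: g = -0.0003, g' = -0.262 → V/F = 0.816
Converged at V/F = 0.816.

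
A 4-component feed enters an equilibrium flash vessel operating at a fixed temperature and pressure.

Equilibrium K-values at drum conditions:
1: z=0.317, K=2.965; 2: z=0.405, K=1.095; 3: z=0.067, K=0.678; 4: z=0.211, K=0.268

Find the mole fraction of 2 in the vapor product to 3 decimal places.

Material balance + equilibrium reduce to Σ zᵢ(Kᵢ−1)/(1+β(Kᵢ−1)) = 0.
Feasibility: ΣzᵢKᵢ = 1.485, Σzᵢ/Kᵢ = 1.363 — both > 1, two phases present.
Newton–Raphson from β = 0.37:
  β = 0.370: g = 0.1615, g' = -0.635 → β = 0.624
  β = 0.624: g = 0.0047, g' = -0.644 → β = 0.631
Converged at β = 0.631.
Compositions from xᵢ = zᵢ/(1+β(Kᵢ−1)), yᵢ = Kᵢxᵢ:
  1: x = 0.141, y = 0.419
  2: x = 0.382, y = 0.418
  3: x = 0.084, y = 0.057
  4: x = 0.392, y = 0.105

y_2 = 0.418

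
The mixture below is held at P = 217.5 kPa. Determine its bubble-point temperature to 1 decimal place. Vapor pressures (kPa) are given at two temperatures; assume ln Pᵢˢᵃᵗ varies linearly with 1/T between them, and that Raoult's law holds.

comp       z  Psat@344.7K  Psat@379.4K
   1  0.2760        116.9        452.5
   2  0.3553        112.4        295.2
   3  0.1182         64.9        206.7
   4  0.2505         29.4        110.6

T = 371.2 K

Bubble-point temperature: ΣzᵢPᵢˢᵃᵗ(T) = P. Interpolate ln Pᵢˢᵃᵗ = aᵢ + bᵢ/T.
  T = 344.7 K: ΣzᵢPᵢˢᵃᵗ = 87.24 kPa
  T = 379.4 K: ΣzᵢPᵢˢᵃᵗ = 281.91 kPa
  T = 362.0 K: ΣzᵢPᵢˢᵃᵗ = 160.35 kPa
  T = 370.7 K: ΣzᵢPᵢˢᵃᵗ = 213.83 kPa
  T = 375.0 K: ΣzᵢPᵢˢᵃᵗ = 245.47 kPa
  T = 372.9 K: ΣzᵢPᵢˢᵃᵗ = 229.55 kPa
Interpolating between 370.7 K and 372.9 K gives T ≈ 371.2 K.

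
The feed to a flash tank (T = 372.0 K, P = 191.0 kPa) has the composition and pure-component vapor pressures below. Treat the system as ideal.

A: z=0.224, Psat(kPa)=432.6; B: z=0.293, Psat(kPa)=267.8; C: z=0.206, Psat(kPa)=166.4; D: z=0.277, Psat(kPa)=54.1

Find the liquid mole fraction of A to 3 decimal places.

x_A = 0.153

Raoult's law: Kᵢ = Pᵢˢᵃᵗ/P = Pᵢˢᵃᵗ/191.0.
  K_A = 432.6/191.0 = 2.26492, K_B = 267.8/191.0 = 1.40209, K_C = 166.4/191.0 = 0.87120, K_D = 54.1/191.0 = 0.28325
Let ψ = V/F and solve Σ zᵢ(Kᵢ−1)/(1+ψ(Kᵢ−1)) = 0.
Check two-phase: ΣzᵢKᵢ = 1.176 > 1 and Σzᵢ/Kᵢ = 1.522 > 1, so g(0) = 0.176 > 0 and g(1) = -0.522 < 0.
Iterate (Newton) starting at ψ = 0.5:
  ψ = 0.500: g = -0.0661, g' = -0.517 → ψ = 0.372
  ψ = 0.372: g = -0.0035, g' = -0.470 → ψ = 0.365
Converged at ψ = 0.365.
Compositions from xᵢ = zᵢ/(1+ψ(Kᵢ−1)), yᵢ = Kᵢxᵢ:
  A: x = 0.153, y = 0.347
  B: x = 0.256, y = 0.358
  C: x = 0.216, y = 0.188
  D: x = 0.375, y = 0.106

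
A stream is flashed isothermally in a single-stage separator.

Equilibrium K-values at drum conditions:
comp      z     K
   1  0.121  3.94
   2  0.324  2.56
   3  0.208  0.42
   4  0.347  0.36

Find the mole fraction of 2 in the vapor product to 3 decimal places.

y_2 = 0.500

Newton–Raphson from β = 0.43:
  β = 0.430: g = -0.0075, g' = -0.881 → β = 0.421
  β = 0.421: g = 0.0000, g' = -0.885 → β = 0.422
Converged at β = 0.422.
Compositions from xᵢ = zᵢ/(1+β(Kᵢ−1)), yᵢ = Kᵢxᵢ:
  1: x = 0.054, y = 0.213
  2: x = 0.195, y = 0.500
  3: x = 0.275, y = 0.116
  4: x = 0.475, y = 0.171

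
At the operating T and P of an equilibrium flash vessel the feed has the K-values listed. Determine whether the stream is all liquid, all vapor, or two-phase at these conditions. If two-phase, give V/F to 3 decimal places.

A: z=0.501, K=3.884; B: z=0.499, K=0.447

ΣzᵢKᵢ = 2.169; Σzᵢ/Kᵢ = 1.245.
Both exceed 1, so a two-phase solution exists.
Newton–Raphson from ψ = 0.67:
  ψ = 0.670: g = 0.0544, g' = -0.870 → ψ = 0.733
Converged at ψ = 0.733.

two-phase, V/F = 0.733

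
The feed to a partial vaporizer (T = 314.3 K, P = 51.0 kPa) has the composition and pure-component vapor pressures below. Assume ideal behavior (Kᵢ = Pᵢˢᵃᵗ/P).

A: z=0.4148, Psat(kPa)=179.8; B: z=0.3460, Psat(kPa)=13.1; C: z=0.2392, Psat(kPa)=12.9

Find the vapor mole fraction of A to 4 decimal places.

Raoult's law: Kᵢ = Pᵢˢᵃᵗ/P = Pᵢˢᵃᵗ/51.0.
  K_A = 179.8/51.0 = 3.525490, K_B = 13.1/51.0 = 0.256863, K_C = 12.9/51.0 = 0.252941
Newton iteration, β⁰ = 0.4:
  β = 0.4000: g = -0.09961, g' = -1.3132 → β = 0.3241
  β = 0.3241: g = 0.00151, g' = -1.3639 → β = 0.3253
Converged at β = 0.3253.
Compositions from xᵢ = zᵢ/(1+β(Kᵢ−1)), yᵢ = Kᵢxᵢ:
  A: x = 0.2277, y = 0.8029
  B: x = 0.4563, y = 0.1172
  C: x = 0.3160, y = 0.0799

y_A = 0.8029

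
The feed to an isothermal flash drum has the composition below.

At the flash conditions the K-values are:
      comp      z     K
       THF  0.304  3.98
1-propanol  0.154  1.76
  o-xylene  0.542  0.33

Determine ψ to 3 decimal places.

ψ = 0.407

Rachford–Rice: g(ψ) = Σ zᵢ(Kᵢ−1)/(1+ψ(Kᵢ−1)) = 0.
g(0) = ΣzᵢKᵢ − 1 = 0.660 and g(1) = 1 − Σzᵢ/Kᵢ = -0.806, so a root lies in (0, 1).
Iterate (Newton) starting at ψ = 0.37:
  ψ = 0.370: g = 0.0394, g' = -1.095 → ψ = 0.406
  ψ = 0.406: g = 0.0006, g' = -1.064 → ψ = 0.407
Converged at ψ = 0.407.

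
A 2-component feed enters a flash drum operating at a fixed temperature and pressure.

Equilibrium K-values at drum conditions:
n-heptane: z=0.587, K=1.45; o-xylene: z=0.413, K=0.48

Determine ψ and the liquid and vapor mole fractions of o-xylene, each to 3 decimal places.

Let ψ = V/F and solve Σ zᵢ(Kᵢ−1)/(1+ψ(Kᵢ−1)) = 0.
g(0) = ΣzᵢKᵢ − 1 = 0.049 and g(1) = 1 − Σzᵢ/Kᵢ = -0.265, so a root lies in (0, 1).
Binary case is linear: z₁(K₁−1)(1+ψ(K₂−1)) + z₂(K₂−1)(1+ψ(K₁−1)) = 0
⇒ ψ = [z₁(K₁−1)+z₂(K₂−1)] / [−(K₁−1)(K₂−1)] = 0.0494/0.2340 = 0.211
Compositions from xᵢ = zᵢ/(1+ψ(Kᵢ−1)), yᵢ = Kᵢxᵢ:
  n-heptane: x = 0.536, y = 0.777
  o-xylene: x = 0.464, y = 0.223

ψ = 0.211, x_o-xylene = 0.464, y_o-xylene = 0.223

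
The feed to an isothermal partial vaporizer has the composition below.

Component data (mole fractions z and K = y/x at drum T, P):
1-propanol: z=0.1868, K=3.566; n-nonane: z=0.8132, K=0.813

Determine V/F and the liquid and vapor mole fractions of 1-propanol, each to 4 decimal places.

Binary case is linear: z₁(K₁−1)(1+V/F(K₂−1)) + z₂(K₂−1)(1+V/F(K₁−1)) = 0
⇒ V/F = [z₁(K₁−1)+z₂(K₂−1)] / [−(K₁−1)(K₂−1)] = 0.32726/0.47984 = 0.6820
Compositions from xᵢ = zᵢ/(1+V/F(Kᵢ−1)), yᵢ = Kᵢxᵢ:
  1-propanol: x = 0.0679, y = 0.2422
  n-nonane: x = 0.9321, y = 0.7578

V/F = 0.6820, x_1-propanol = 0.0679, y_1-propanol = 0.2422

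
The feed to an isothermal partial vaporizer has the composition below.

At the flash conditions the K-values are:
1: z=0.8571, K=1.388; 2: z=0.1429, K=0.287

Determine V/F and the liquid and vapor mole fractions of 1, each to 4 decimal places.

Newton–Raphson from V/F = 0.5:
  V/F = 0.5000: g = 0.12019, g' = -0.2659 → V/F = 0.9519
  V/F = 0.9519: g = -0.07428, g' = -0.7726 → V/F = 0.8558
  V/F = 0.8558: g = -0.01171, g' = -0.5508 → V/F = 0.8345
  V/F = 0.8345: g = -0.00037, g' = -0.5166 → V/F = 0.8338
Converged at V/F = 0.8338.
Compositions from xᵢ = zᵢ/(1+V/F(Kᵢ−1)), yᵢ = Kᵢxᵢ:
  1: x = 0.6476, y = 0.8989
  2: x = 0.3524, y = 0.1011

V/F = 0.8338, x_1 = 0.6476, y_1 = 0.8989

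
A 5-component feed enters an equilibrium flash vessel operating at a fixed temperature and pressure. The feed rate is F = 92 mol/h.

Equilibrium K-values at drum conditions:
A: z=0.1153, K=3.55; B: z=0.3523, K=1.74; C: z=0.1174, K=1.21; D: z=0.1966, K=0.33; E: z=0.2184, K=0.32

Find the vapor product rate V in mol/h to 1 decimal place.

V = 34.8 mol/h

Material balance + equilibrium reduce to Σ zᵢ(Kᵢ−1)/(1+β(Kᵢ−1)) = 0.
Check two-phase: ΣzᵢKᵢ = 1.2991 > 1 and Σzᵢ/Kᵢ = 1.6102 > 1, so g(0) = 0.2991 > 0 and g(1) = -0.6102 < 0.
Newton–Raphson from β = 0.5:
  β = 0.5000: g = -0.08125, g' = -0.6833 → β = 0.3811
  β = 0.3811: g = -0.00205, g' = -0.6578 → β = 0.3780
Converged at β = 0.3780.
Then V = β·F = 0.3780·92 = 34.8 mol/h and L = F − V = 57.2 mol/h.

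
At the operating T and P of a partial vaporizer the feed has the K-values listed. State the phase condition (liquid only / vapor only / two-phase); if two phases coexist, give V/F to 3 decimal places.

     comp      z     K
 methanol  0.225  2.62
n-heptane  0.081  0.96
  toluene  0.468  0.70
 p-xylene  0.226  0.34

ΣzᵢKᵢ = 1.072; Σzᵢ/Kᵢ = 1.504.
Both exceed 1, so a two-phase solution exists.
Material balance + equilibrium reduce to Σ zᵢ(Kᵢ−1)/(1+ψ(Kᵢ−1)) = 0.
Iterate (Newton) starting at ψ = 0.5:
  ψ = 0.500: g = -0.1897, g' = -0.458 → ψ = 0.086
  ψ = 0.086: g = 0.0146, g' = -0.610 → ψ = 0.110
Converged at ψ = 0.110.

two-phase, V/F = 0.110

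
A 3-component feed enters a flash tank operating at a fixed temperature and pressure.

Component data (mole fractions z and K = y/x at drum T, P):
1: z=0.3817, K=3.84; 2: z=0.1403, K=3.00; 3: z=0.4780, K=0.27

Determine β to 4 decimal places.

β = 0.5298

Rachford–Rice: g(β) = Σ zᵢ(Kᵢ−1)/(1+β(Kᵢ−1)) = 0.
Check two-phase: ΣzᵢKᵢ = 2.0157 > 1 and Σzᵢ/Kᵢ = 1.9165 > 1, so g(0) = 1.0157 > 0 and g(1) = -0.9165 < 0.
Newton–Raphson from β = 0.5:
  β = 0.5000: g = 0.03873, g' = -1.2977 → β = 0.5298
Converged at β = 0.5298.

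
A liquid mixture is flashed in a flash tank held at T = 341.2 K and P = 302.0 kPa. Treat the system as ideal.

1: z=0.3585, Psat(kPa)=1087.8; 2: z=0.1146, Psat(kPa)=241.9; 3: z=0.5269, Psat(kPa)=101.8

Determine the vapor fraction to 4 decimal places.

ψ = 0.3584

Raoult's law: Kᵢ = Pᵢˢᵃᵗ/P = Pᵢˢᵃᵗ/302.0.
  K_1 = 1087.8/302.0 = 3.601987, K_2 = 241.9/302.0 = 0.800993, K_3 = 101.8/302.0 = 0.337086
Rachford–Rice: g(ψ) = Σ zᵢ(Kᵢ−1)/(1+ψ(Kᵢ−1)) = 0.
g(0) = ΣzᵢKᵢ − 1 = 0.5607 and g(1) = 1 − Σzᵢ/Kᵢ = -0.8057, so a root lies in (0, 1).
Iterate (Newton) starting at ψ = 0.5:
  ψ = 0.5000: g = -0.14239, g' = -0.9821 → ψ = 0.3550
  ψ = 0.3550: g = 0.00357, g' = -1.0571 → ψ = 0.3584
Converged at ψ = 0.3584.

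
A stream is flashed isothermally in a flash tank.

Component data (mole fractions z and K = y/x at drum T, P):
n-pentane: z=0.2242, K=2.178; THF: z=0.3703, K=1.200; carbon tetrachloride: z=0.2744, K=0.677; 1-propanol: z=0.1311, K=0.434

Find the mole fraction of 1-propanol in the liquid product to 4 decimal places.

Newton–Raphson from ψ = 0.5:
  ψ = 0.5000: g = 0.02434, g' = -0.2579 → ψ = 0.5944
  ψ = 0.5944: g = 0.00001, g' = -0.2587 → ψ = 0.5945
Converged at ψ = 0.5945.
Compositions from xᵢ = zᵢ/(1+ψ(Kᵢ−1)), yᵢ = Kᵢxᵢ:
  n-pentane: x = 0.1319, y = 0.2872
  THF: x = 0.3310, y = 0.3971
  carbon tetrachloride: x = 0.3396, y = 0.2299
  1-propanol: x = 0.1976, y = 0.0857

x_1-propanol = 0.1976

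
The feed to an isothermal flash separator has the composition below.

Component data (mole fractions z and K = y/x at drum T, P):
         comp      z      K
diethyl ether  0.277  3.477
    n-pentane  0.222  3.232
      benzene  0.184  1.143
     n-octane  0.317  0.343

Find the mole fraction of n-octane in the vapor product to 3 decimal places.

y_n-octane = 0.227

Rachford–Rice: g(V/F) = Σ zᵢ(Kᵢ−1)/(1+V/F(Kᵢ−1)) = 0.
g(0) = ΣzᵢKᵢ − 1 = 1.000 and g(1) = 1 − Σzᵢ/Kᵢ = -0.234, so a root lies in (0, 1).
Newton–Raphson from V/F = 0.65:
  V/F = 0.650: g = 0.1256, g' = -0.854 → V/F = 0.797
  V/F = 0.797: g = -0.0047, g' = -0.942 → V/F = 0.792
Converged at V/F = 0.792.
Compositions from xᵢ = zᵢ/(1+V/F(Kᵢ−1)), yᵢ = Kᵢxᵢ:
  diethyl ether: x = 0.094, y = 0.325
  n-pentane: x = 0.080, y = 0.259
  benzene: x = 0.165, y = 0.189
  n-octane: x = 0.661, y = 0.227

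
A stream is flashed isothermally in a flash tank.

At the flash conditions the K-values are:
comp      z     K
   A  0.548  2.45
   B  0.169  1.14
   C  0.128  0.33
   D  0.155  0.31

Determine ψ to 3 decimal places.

Iterate (Newton) starting at ψ = 0.37:
  ψ = 0.370: g = 0.2820, g' = -0.726 → ψ = 0.759
  ψ = 0.759: g = 0.0010, g' = -0.827 → ψ = 0.760
Converged at ψ = 0.760.

ψ = 0.760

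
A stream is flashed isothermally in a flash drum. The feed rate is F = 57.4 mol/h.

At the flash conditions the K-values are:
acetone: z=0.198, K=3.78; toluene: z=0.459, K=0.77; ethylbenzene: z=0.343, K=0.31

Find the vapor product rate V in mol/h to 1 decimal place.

V = 9.5 mol/h

Newton–Raphson from V/F = 0.5:
  V/F = 0.500: g = -0.2503, g' = -0.680 → V/F = 0.132
  V/F = 0.132: g = 0.0338, g' = -1.043 → V/F = 0.164
  V/F = 0.164: g = 0.0015, g' = -0.956 → V/F = 0.166
Converged at V/F = 0.166.
Then V = V/F·F = 0.1656·57.4 = 9.5 mol/h and L = F − V = 47.9 mol/h.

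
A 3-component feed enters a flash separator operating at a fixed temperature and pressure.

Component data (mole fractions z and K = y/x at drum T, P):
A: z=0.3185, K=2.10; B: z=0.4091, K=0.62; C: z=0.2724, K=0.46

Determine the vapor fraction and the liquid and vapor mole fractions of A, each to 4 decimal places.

ψ = 0.0969, x_A = 0.2878, y_A = 0.6044

Newton iteration, ψ⁰ = 0.42:
  ψ = 0.4200: g = -0.13559, g' = -0.3968 → ψ = 0.0783
  ψ = 0.0783: g = 0.00875, g' = -0.4760 → ψ = 0.0967
  ψ = 0.0967: g = 0.00008, g' = -0.4669 → ψ = 0.0969
Converged at ψ = 0.0969.
Compositions from xᵢ = zᵢ/(1+ψ(Kᵢ−1)), yᵢ = Kᵢxᵢ:
  A: x = 0.2878, y = 0.6044
  B: x = 0.4247, y = 0.2633
  C: x = 0.2874, y = 0.1322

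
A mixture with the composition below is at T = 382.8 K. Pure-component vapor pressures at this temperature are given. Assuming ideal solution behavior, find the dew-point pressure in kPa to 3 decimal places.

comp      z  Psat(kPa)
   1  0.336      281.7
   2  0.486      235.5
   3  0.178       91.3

At the dew point ψ → 1, so Σzᵢ/Kᵢ = 1 with Kᵢ = Pᵢˢᵃᵗ/P ⇒ 1/P = Σzᵢ/Pᵢˢᵃᵗ.
1/P = 0.336/281.7 + 0.486/235.5 + 0.178/91.3 = 0.005206 ⇒ P = 192.084 kPa

Pdew = 192.084 kPa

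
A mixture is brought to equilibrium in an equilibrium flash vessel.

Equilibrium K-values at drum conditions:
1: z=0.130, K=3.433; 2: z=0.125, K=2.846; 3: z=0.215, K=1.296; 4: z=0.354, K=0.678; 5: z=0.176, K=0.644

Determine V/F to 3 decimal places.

Rachford–Rice: g(V/F) = Σ zᵢ(Kᵢ−1)/(1+V/F(Kᵢ−1)) = 0.
Feasibility: ΣzᵢKᵢ = 1.434, Σzᵢ/Kᵢ = 1.043 — both > 1, two phases present.
Iterate (Newton) starting at V/F = 0.66:
  V/F = 0.660: g = 0.0520, g' = -0.310 → V/F = 0.828
  V/F = 0.828: g = 0.0032, g' = -0.277 → V/F = 0.839
Converged at V/F = 0.839.

V/F = 0.839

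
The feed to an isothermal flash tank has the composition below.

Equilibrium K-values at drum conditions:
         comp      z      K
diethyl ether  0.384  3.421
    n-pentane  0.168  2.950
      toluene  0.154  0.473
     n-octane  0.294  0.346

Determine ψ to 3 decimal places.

Material balance + equilibrium reduce to Σ zᵢ(Kᵢ−1)/(1+ψ(Kᵢ−1)) = 0.
Check two-phase: ΣzᵢKᵢ = 1.984 > 1 and Σzᵢ/Kᵢ = 1.344 > 1, so g(0) = 0.984 > 0 and g(1) = -0.344 < 0.
Newton iteration, ψ⁰ = 0.6:
  ψ = 0.600: g = 0.0949, g' = -0.942 → ψ = 0.701
  ψ = 0.701: g = -0.0004, g' = -0.960 → ψ = 0.700
Converged at ψ = 0.700.

ψ = 0.700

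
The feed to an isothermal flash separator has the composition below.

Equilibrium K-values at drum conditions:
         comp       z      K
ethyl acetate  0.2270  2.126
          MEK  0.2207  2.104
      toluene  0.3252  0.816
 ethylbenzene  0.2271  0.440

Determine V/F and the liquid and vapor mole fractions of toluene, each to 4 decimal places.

Newton iteration, V/F⁰ = 0.35:
  V/F = 0.3500: g = 0.13696, g' = -0.4108 → V/F = 0.6834
  V/F = 0.6834: g = 0.00886, g' = -0.3806 → V/F = 0.7067
  V/F = 0.7067: g = -0.00003, g' = -0.3837 → V/F = 0.7066
Converged at V/F = 0.7066.
Compositions from xᵢ = zᵢ/(1+V/F(Kᵢ−1)), yᵢ = Kᵢxᵢ:
  ethyl acetate: x = 0.1264, y = 0.2688
  MEK: x = 0.1240, y = 0.2609
  toluene: x = 0.3738, y = 0.3050
  ethylbenzene: x = 0.3758, y = 0.1654

V/F = 0.7066, x_toluene = 0.3738, y_toluene = 0.3050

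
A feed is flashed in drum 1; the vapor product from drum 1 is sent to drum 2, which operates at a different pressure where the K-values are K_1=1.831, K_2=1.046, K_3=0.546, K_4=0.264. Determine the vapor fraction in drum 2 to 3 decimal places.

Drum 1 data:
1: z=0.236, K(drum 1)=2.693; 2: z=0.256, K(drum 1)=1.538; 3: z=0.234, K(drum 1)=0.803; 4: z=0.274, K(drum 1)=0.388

V/F (drum 2) = 0.195

Drum 1:
Let ψ₁ = V/F and solve Σ zᵢ(Kᵢ−1)/(1+ψ₁(Kᵢ−1)) = 0.
Feasibility: ΣzᵢKᵢ = 1.323, Σzᵢ/Kᵢ = 1.252 — both > 1, two phases present.
Newton iteration, ψ₁⁰ = 0.5:
  ψ₁ = 0.500: g = 0.0322, g' = -0.469 → ψ₁ = 0.569
  ψ₁ = 0.569: g = -0.0001, g' = -0.472 → ψ₁ = 0.568
Converged at ψ₁ = 0.568.
Drum-1 compositions:
  1: x = 0.120, y = 0.324
  2: x = 0.196, y = 0.302
  3: x = 0.264, y = 0.212
  4: x = 0.420, y = 0.163
Drum-2 feed = drum-1 vapor: z₂ = (0.3239, 0.3015, 0.2116, 0.1630).
Drum 2:
Let ψ₂ = V/F and solve Σ zᵢ(Kᵢ−1)/(1+ψ₂(Kᵢ−1)) = 0.
g(0) = ΣzᵢKᵢ − 1 = 0.067 and g(1) = 1 − Σzᵢ/Kᵢ = -0.470, so a root lies in (0, 1).
Newton iteration, ψ₂⁰ = 0.5:
  ψ₂ = 0.500: g = -0.1105, g' = -0.406 → ψ₂ = 0.228
  ψ₂ = 0.228: g = -0.0114, g' = -0.340 → ψ₂ = 0.195
Converged at ψ₂ = 0.195.
  1: x = 0.279, y = 0.510
  2: x = 0.299, y = 0.313
  3: x = 0.232, y = 0.127
  4: x = 0.190, y = 0.050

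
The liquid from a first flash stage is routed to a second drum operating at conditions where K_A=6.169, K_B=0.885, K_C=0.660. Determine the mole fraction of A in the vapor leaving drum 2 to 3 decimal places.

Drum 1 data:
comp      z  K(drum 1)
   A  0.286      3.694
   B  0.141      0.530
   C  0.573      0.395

y_A (drum 2) = 0.339

Drum 1:
Let ψ₁ = V/F and solve Σ zᵢ(Kᵢ−1)/(1+ψ₁(Kᵢ−1)) = 0.
Feasibility: ΣzᵢKᵢ = 1.358, Σzᵢ/Kᵢ = 1.794 — both > 1, two phases present.
Iterate (Newton) starting at ψ₁ = 0.5:
  ψ₁ = 0.500: g = -0.2554, g' = -0.861 → ψ₁ = 0.203
  ψ₁ = 0.203: g = 0.0291, g' = -1.177 → ψ₁ = 0.228
  ψ₁ = 0.228: g = 0.0008, g' = -1.117 → ψ₁ = 0.229
Converged at ψ₁ = 0.229.
Drum-1 compositions:
  A: x = 0.177, y = 0.654
  B: x = 0.158, y = 0.084
  C: x = 0.665, y = 0.263
Drum-2 feed = drum-1 liquid: z₂ = (0.1769, 0.1580, 0.6651).
Drum 2:
Let ψ₂ = V/F and solve Σ zᵢ(Kᵢ−1)/(1+ψ₂(Kᵢ−1)) = 0.
Check two-phase: ΣzᵢKᵢ = 1.670 > 1 and Σzᵢ/Kᵢ = 1.215 > 1, so g(0) = 0.670 > 0 and g(1) = -0.215 < 0.
Iterate (Newton) starting at ψ₂ = 0.37:
  ψ₂ = 0.370: g = 0.0363, g' = -0.660 → ψ₂ = 0.425
  ψ₂ = 0.425: g = 0.0026, g' = -0.570 → ψ₂ = 0.430
Converged at ψ₂ = 0.430.
  A: x = 0.055, y = 0.339
  B: x = 0.166, y = 0.147
  C: x = 0.779, y = 0.514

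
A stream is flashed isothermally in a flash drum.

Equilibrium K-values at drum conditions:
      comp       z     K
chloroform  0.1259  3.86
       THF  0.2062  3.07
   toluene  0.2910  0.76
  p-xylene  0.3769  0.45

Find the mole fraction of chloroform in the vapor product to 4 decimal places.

Rachford–Rice: g(ψ) = Σ zᵢ(Kᵢ−1)/(1+ψ(Kᵢ−1)) = 0.
g(0) = ΣzᵢKᵢ − 1 = 0.5098 and g(1) = 1 − Σzᵢ/Kᵢ = -0.3202, so a root lies in (0, 1).
Newton iteration, ψ⁰ = 0.66:
  ψ = 0.6600: g = -0.10332, g' = -0.5860 → ψ = 0.4837
  ψ = 0.4837: g = 0.00294, g' = -0.6350 → ψ = 0.4883
Converged at ψ = 0.4883.
Compositions from xᵢ = zᵢ/(1+ψ(Kᵢ−1)), yᵢ = Kᵢxᵢ:
  chloroform: x = 0.0525, y = 0.2028
  THF: x = 0.1025, y = 0.3148
  toluene: x = 0.3296, y = 0.2505
  p-xylene: x = 0.5153, y = 0.2319

y_chloroform = 0.2028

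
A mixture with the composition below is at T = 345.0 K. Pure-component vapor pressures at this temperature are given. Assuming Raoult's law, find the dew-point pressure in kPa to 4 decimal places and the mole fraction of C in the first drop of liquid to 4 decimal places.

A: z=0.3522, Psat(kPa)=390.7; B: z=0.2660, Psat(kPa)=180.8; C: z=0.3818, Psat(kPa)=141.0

Pdew = 196.8310 kPa, x_C = 0.5330

At the dew point ψ → 1, so Σzᵢ/Kᵢ = 1 with Kᵢ = Pᵢˢᵃᵗ/P ⇒ 1/P = Σzᵢ/Pᵢˢᵃᵗ.
1/P = 0.3522/390.7 + 0.2660/180.8 + 0.3818/141.0 = 0.0050805 ⇒ P = 196.8310 kPa
xᵢ = zᵢP/Pᵢˢᵃᵗ ⇒ x_C = 0.3818·196.8310/141.0 = 0.5330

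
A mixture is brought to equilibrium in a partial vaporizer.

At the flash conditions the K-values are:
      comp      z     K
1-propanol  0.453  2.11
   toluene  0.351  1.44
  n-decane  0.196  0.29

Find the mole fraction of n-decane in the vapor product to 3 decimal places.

Rachford–Rice: g(V/F) = Σ zᵢ(Kᵢ−1)/(1+V/F(Kᵢ−1)) = 0.
g(0) = ΣzᵢKᵢ − 1 = 0.518 and g(1) = 1 − Σzᵢ/Kᵢ = -0.134, so a root lies in (0, 1).
Iterate (Newton) starting at V/F = 0.36:
  V/F = 0.360: g = 0.3056, g' = -0.514 → V/F = 0.955
  V/F = 0.955: g = -0.0792, g' = -1.118 → V/F = 0.884
  V/F = 0.884: g = -0.0087, g' = -0.890 → V/F = 0.874
Converged at V/F = 0.874.
Compositions from xᵢ = zᵢ/(1+V/F(Kᵢ−1)), yᵢ = Kᵢxᵢ:
  1-propanol: x = 0.230, y = 0.485
  toluene: x = 0.254, y = 0.365
  n-decane: x = 0.517, y = 0.150

y_n-decane = 0.150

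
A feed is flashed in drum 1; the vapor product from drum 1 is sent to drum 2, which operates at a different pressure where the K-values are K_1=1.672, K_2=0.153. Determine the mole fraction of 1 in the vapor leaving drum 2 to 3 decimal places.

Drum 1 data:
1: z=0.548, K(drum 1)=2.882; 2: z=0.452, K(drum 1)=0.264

Drum 1:
Binary case is linear: z₁(K₁−1)(1+ψ₁(K₂−1)) + z₂(K₂−1)(1+ψ₁(K₁−1)) = 0
⇒ ψ₁ = [z₁(K₁−1)+z₂(K₂−1)] / [−(K₁−1)(K₂−1)] = 0.6987/1.3852 = 0.504
Drum-1 compositions:
  1: x = 0.281, y = 0.810
  2: x = 0.719, y = 0.190
Drum-2 feed = drum-1 vapor: z₂ = (0.8102, 0.1898).
Drum 2:
Binary case is linear: z₁(K₁−1)(1+ψ₂(K₂−1)) + z₂(K₂−1)(1+ψ₂(K₁−1)) = 0
⇒ ψ₂ = [z₁(K₁−1)+z₂(K₂−1)] / [−(K₁−1)(K₂−1)] = 0.3837/0.5692 = 0.674
  1: x = 0.558, y = 0.932
  2: x = 0.442, y = 0.068

y_1 (drum 2) = 0.932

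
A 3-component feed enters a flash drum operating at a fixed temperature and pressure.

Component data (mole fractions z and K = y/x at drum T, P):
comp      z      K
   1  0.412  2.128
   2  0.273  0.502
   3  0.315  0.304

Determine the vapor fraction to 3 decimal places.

Newton iteration, ψ⁰ = 0.38:
  ψ = 0.380: g = -0.1405, g' = -0.642 → ψ = 0.161
  ψ = 0.161: g = -0.0015, g' = -0.649 → ψ = 0.159
Converged at ψ = 0.159.

ψ = 0.159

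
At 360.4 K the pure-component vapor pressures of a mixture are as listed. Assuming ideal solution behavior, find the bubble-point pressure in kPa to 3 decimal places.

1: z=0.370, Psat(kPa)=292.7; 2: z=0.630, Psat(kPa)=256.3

At the bubble point ψ → 0, so ΣzᵢKᵢ = 1 with Kᵢ = Pᵢˢᵃᵗ/P ⇒ P = ΣzᵢPᵢˢᵃᵗ.
P = 0.370·292.7 + 0.630·256.3 = 269.768 kPa

Pbub = 269.768 kPa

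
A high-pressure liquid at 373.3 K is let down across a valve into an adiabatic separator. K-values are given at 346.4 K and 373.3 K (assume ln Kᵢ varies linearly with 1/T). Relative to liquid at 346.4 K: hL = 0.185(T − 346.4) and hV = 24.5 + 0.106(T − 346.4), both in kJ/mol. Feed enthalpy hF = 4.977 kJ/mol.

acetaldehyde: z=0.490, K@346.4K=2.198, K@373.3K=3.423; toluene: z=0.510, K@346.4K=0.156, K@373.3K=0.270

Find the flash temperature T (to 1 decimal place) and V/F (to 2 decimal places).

Adiabatic flash: solve Rachford–Rice at each trial T, then check hF = ψ·hV(T) + (1−ψ)·hL(T).
  T = 346.4 K: K = (2.198, 0.156), RR gives ψ = 0.155, H_out = 3.794 kJ/mol
  T = 373.3 K: K = (3.423, 0.270), RR gives ψ = 0.461, H_out = 15.286 kJ/mol
  T = 359.9 K: K = (2.768, 0.208), RR gives ψ = 0.330, H_out = 10.228 kJ/mol
  T = 353.1 K: K = (2.470, 0.180), RR gives ψ = 0.251, H_out = 7.251 kJ/mol
  T = 349.8 K: K = (2.333, 0.168), RR gives ψ = 0.206, H_out = 5.631 kJ/mol
  T = 348.1 K: K = (2.265, 0.162), RR gives ψ = 0.181, H_out = 4.737 kJ/mol
  T = 349.0 K: K = (2.301, 0.165), RR gives ψ = 0.195, H_out = 5.216 kJ/mol
  T = 348.6 K: K = (2.285, 0.164), RR gives ψ = 0.189, H_out = 5.005 kJ/mol
Linear interpolation between T = 348.1 (H_out = 4.737) and T = 348.6 (H_out = 5.005) on hF = 4.977 gives T ≈ 348.5 K, at which ψ = 0.19.

T = 348.5 K, V/F = 0.19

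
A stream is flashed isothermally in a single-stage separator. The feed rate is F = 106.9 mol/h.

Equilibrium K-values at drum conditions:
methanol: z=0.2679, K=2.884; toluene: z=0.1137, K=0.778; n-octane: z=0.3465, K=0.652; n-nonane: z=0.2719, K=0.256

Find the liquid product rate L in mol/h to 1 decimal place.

L = 89.2 mol/h

Rachford–Rice: g(ψ) = Σ zᵢ(Kᵢ−1)/(1+ψ(Kᵢ−1)) = 0.
Check two-phase: ΣzᵢKᵢ = 1.1566 > 1 and Σzᵢ/Kᵢ = 1.8326 > 1, so g(0) = 0.1566 > 0 and g(1) = -0.8326 < 0.
Newton iteration, ψ⁰ = 0.59:
  ψ = 0.5900: g = -0.30232, g' = -0.7653 → ψ = 0.1950
  ψ = 0.1950: g = -0.02322, g' = -0.7690 → ψ = 0.1648
  ψ = 0.1648: g = 0.00049, g' = -0.8025 → ψ = 0.1654
Converged at ψ = 0.1654.
Then V = ψ·F = 0.1654·106.9 = 17.7 mol/h and L = F − V = 89.2 mol/h.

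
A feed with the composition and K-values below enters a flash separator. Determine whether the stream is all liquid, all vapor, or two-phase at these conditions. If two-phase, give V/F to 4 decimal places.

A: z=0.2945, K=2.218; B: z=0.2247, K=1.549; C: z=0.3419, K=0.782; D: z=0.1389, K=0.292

ΣzᵢKᵢ = 1.3092; Σzᵢ/Kᵢ = 1.1907.
Both exceed 1, so a two-phase solution exists.
Material balance + equilibrium reduce to Σ zᵢ(Kᵢ−1)/(1+ψ(Kᵢ−1)) = 0.
Iterate (Newton) starting at ψ = 0.5:
  ψ = 0.5000: g = 0.08384, g' = -0.3978 → ψ = 0.7108
  ψ = 0.7108: g = -0.00517, g' = -0.4654 → ψ = 0.6997
  ψ = 0.6997: g = -0.00004, g' = -0.4587 → ψ = 0.6996
Converged at ψ = 0.6996.

two-phase, V/F = 0.6996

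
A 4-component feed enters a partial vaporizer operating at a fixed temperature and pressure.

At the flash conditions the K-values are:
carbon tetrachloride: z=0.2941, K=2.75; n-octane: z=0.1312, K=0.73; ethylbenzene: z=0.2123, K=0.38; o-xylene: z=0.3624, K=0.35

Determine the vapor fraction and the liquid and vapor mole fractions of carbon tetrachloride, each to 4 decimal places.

Let ψ = V/F and solve Σ zᵢ(Kᵢ−1)/(1+ψ(Kᵢ−1)) = 0.
Check two-phase: ΣzᵢKᵢ = 1.1121 > 1 and Σzᵢ/Kᵢ = 1.8808 > 1, so g(0) = 0.1121 > 0 and g(1) = -0.8808 < 0.
Iterate (Newton) starting at ψ = 0.5:
  ψ = 0.5000: g = -0.30620, g' = -0.7764 → ψ = 0.1056
  ψ = 0.1056: g = 0.00413, g' = -0.9217 → ψ = 0.1101
Converged at ψ = 0.1101.
Compositions from xᵢ = zᵢ/(1+ψ(Kᵢ−1)), yᵢ = Kᵢxᵢ:
  carbon tetrachloride: x = 0.2466, y = 0.6781
  n-octane: x = 0.1352, y = 0.0987
  ethylbenzene: x = 0.2279, y = 0.0866
  o-xylene: x = 0.3903, y = 0.1366

ψ = 0.1101, x_carbon tetrachloride = 0.2466, y_carbon tetrachloride = 0.6781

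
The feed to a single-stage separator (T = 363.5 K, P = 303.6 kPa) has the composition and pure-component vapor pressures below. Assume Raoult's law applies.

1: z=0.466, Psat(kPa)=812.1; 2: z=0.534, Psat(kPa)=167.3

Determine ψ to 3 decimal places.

Raoult's law: Kᵢ = Pᵢˢᵃᵗ/P = Pᵢˢᵃᵗ/303.6.
  K_1 = 812.1/303.6 = 2.67490, K_2 = 167.3/303.6 = 0.55105
Let ψ = V/F and solve Σ zᵢ(Kᵢ−1)/(1+ψ(Kᵢ−1)) = 0.
Check two-phase: ΣzᵢKᵢ = 1.541 > 1 and Σzᵢ/Kᵢ = 1.143 > 1, so g(0) = 0.541 > 0 and g(1) = -0.143 < 0.
Binary case is linear: z₁(K₁−1)(1+ψ(K₂−1)) + z₂(K₂−1)(1+ψ(K₁−1)) = 0
⇒ ψ = [z₁(K₁−1)+z₂(K₂−1)] / [−(K₁−1)(K₂−1)] = 0.5408/0.7519 = 0.719

ψ = 0.719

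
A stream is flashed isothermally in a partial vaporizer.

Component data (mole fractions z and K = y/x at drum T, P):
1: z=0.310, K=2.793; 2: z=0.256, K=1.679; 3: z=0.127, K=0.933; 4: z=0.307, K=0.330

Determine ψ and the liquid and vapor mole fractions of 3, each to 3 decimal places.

ψ = 0.656, x_3 = 0.133, y_3 = 0.124

Material balance + equilibrium reduce to Σ zᵢ(Kᵢ−1)/(1+ψ(Kᵢ−1)) = 0.
g(0) = ΣzᵢKᵢ − 1 = 0.515 and g(1) = 1 − Σzᵢ/Kᵢ = -0.330, so a root lies in (0, 1).
Newton–Raphson from ψ = 0.5:
  ψ = 0.500: g = 0.1047, g' = -0.655 → ψ = 0.660
  ψ = 0.660: g = -0.0030, g' = -0.709 → ψ = 0.656
Converged at ψ = 0.656.
Compositions from xᵢ = zᵢ/(1+ψ(Kᵢ−1)), yᵢ = Kᵢxᵢ:
  1: x = 0.142, y = 0.398
  2: x = 0.177, y = 0.297
  3: x = 0.133, y = 0.124
  4: x = 0.548, y = 0.181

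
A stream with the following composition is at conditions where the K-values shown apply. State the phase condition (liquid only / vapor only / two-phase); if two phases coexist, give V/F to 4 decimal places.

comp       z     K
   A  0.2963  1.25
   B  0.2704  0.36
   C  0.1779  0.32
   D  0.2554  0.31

ΣzᵢKᵢ = 0.6038; Σzᵢ/Kᵢ = 2.3680.
Since ΣzᵢKᵢ < 1 the mixture is below its bubble point — single liquid phase.

liquid only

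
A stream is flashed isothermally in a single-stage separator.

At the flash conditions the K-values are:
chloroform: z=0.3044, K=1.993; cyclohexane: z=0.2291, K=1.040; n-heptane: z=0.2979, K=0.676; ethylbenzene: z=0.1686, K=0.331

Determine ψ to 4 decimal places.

Material balance + equilibrium reduce to Σ zᵢ(Kᵢ−1)/(1+ψ(Kᵢ−1)) = 0.
Check two-phase: ΣzᵢKᵢ = 1.1021 > 1 and Σzᵢ/Kᵢ = 1.3231 > 1, so g(0) = 0.1021 > 0 and g(1) = -0.3231 < 0.
Iterate (Newton) starting at ψ = 0.5:
  ψ = 0.5000: g = -0.07370, g' = -0.3493 → ψ = 0.2890
  ψ = 0.2890: g = -0.00239, g' = -0.3356 → ψ = 0.2819
Converged at ψ = 0.2819.

ψ = 0.2819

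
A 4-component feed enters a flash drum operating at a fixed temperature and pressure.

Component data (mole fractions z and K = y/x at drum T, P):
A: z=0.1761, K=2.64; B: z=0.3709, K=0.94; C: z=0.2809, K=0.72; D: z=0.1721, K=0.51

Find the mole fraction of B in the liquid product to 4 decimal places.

Newton iteration, β⁰ = 0.65:
  β = 0.6500: g = -0.10326, g' = -0.2343 → β = 0.2093
  β = 0.2093: g = 0.01496, g' = -0.3400 → β = 0.2533
  β = 0.2533: g = 0.00052, g' = -0.3172 → β = 0.2549
Converged at β = 0.2549.
Compositions from xᵢ = zᵢ/(1+β(Kᵢ−1)), yᵢ = Kᵢxᵢ:
  A: x = 0.1242, y = 0.3278
  B: x = 0.3767, y = 0.3541
  C: x = 0.3025, y = 0.2178
  D: x = 0.1967, y = 0.1003

x_B = 0.3767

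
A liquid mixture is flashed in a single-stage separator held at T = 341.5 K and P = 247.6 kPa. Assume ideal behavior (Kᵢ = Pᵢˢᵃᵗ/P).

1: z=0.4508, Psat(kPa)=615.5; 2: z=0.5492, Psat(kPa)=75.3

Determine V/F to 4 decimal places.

V/F = 0.2782

Raoult's law: Kᵢ = Pᵢˢᵃᵗ/P = Pᵢˢᵃᵗ/247.6.
  K_1 = 615.5/247.6 = 2.485864, K_2 = 75.3/247.6 = 0.304120
Material balance + equilibrium reduce to Σ zᵢ(Kᵢ−1)/(1+V/F(Kᵢ−1)) = 0.
Feasibility: ΣzᵢKᵢ = 1.2877, Σzᵢ/Kᵢ = 1.9872 — both > 1, two phases present.
Binary case is linear: z₁(K₁−1)(1+V/F(K₂−1)) + z₂(K₂−1)(1+V/F(K₁−1)) = 0
⇒ V/F = [z₁(K₁−1)+z₂(K₂−1)] / [−(K₁−1)(K₂−1)] = 0.28765/1.03398 = 0.2782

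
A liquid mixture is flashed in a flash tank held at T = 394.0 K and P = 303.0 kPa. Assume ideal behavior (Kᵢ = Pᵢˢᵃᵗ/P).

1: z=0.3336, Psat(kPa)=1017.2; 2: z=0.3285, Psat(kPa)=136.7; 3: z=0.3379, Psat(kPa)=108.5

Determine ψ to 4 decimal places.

Raoult's law: Kᵢ = Pᵢˢᵃᵗ/P = Pᵢˢᵃᵗ/303.0.
  K_1 = 1017.2/303.0 = 3.357096, K_2 = 136.7/303.0 = 0.451155, K_3 = 108.5/303.0 = 0.358086
Let ψ = V/F and solve Σ zᵢ(Kᵢ−1)/(1+ψ(Kᵢ−1)) = 0.
Check two-phase: ΣzᵢKᵢ = 1.3891 > 1 and Σzᵢ/Kᵢ = 1.7711 > 1, so g(0) = 0.3891 > 0 and g(1) = -0.7711 < 0.
Newton–Raphson from ψ = 0.5:
  ψ = 0.5000: g = -0.20697, g' = -0.8804 → ψ = 0.2649
  ψ = 0.2649: g = 0.01174, g' = -1.0400 → ψ = 0.2762
  ψ = 0.2762: g = 0.00010, g' = -1.0231 → ψ = 0.2763
Converged at ψ = 0.2763.

ψ = 0.2763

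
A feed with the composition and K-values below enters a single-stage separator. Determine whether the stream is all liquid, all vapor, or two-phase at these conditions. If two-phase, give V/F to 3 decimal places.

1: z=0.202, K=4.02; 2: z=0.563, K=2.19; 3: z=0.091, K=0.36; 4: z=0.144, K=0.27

ΣzᵢKᵢ = 2.117; Σzᵢ/Kᵢ = 1.093.
Both exceed 1, so a two-phase solution exists.
Newton iteration, ψ⁰ = 0.36:
  ψ = 0.360: g = 0.5430, g' = -1.018 → ψ = 0.894
  ψ = 0.894: g = 0.0513, g' = -1.160 → ψ = 0.938
  ψ = 0.938: g = -0.0031, g' = -1.308 → ψ = 0.935
Converged at ψ = 0.935.

two-phase, V/F = 0.935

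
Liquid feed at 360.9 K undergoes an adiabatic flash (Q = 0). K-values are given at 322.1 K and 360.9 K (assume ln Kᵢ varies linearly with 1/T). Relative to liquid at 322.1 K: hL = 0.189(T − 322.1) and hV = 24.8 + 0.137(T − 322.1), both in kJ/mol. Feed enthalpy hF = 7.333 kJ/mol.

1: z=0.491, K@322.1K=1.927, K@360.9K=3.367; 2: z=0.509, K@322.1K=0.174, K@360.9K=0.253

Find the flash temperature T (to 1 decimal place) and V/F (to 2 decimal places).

Adiabatic flash: solve Rachford–Rice at each trial T, then check hF = ψ·hV(T) + (1−ψ)·hL(T).
  T = 322.1 K: K = (1.927, 0.174), RR gives ψ = 0.045, H_out = 1.125 kJ/mol
  T = 360.9 K: K = (3.367, 0.253), RR gives ψ = 0.442, H_out = 17.409 kJ/mol
  T = 341.5 K: K = (2.588, 0.212), RR gives ψ = 0.303, H_out = 10.866 kJ/mol
  T = 331.8 K: K = (2.243, 0.193), RR gives ψ = 0.199, H_out = 6.658 kJ/mol
  T = 336.6 K: K = (2.410, 0.202), RR gives ψ = 0.254, H_out = 8.857 kJ/mol
  T = 334.2 K: K = (2.325, 0.197), RR gives ψ = 0.228, H_out = 7.791 kJ/mol
Linear interpolation between T = 331.8 (H_out = 6.658) and T = 334.2 (H_out = 7.791) on hF = 7.333 gives T ≈ 333.2 K, at which ψ = 0.22.

T = 333.2 K, V/F = 0.22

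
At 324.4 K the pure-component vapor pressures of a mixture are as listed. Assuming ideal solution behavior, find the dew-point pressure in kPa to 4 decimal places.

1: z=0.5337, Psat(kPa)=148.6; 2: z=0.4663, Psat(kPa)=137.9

Pdew = 143.4112 kPa

At the dew point ψ → 1, so Σzᵢ/Kᵢ = 1 with Kᵢ = Pᵢˢᵃᵗ/P ⇒ 1/P = Σzᵢ/Pᵢˢᵃᵗ.
1/P = 0.5337/148.6 + 0.4663/137.9 = 0.0069730 ⇒ P = 143.4112 kPa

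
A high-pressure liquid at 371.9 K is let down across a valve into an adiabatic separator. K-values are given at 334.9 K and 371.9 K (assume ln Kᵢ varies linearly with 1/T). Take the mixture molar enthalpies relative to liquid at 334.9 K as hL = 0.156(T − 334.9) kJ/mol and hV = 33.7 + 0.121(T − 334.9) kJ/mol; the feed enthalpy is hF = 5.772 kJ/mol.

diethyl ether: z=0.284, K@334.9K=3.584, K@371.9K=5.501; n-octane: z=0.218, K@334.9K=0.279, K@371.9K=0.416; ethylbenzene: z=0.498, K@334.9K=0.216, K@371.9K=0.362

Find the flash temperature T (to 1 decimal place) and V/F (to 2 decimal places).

Adiabatic flash: solve Rachford–Rice at each trial T, then check hF = ψ·hV(T) + (1−ψ)·hL(T).
  T = 334.9 K: K = (3.584, 0.279, 0.216), RR gives ψ = 0.094, H_out = 3.175 kJ/mol
  T = 371.9 K: K = (5.501, 0.416, 0.362), RR gives ψ = 0.298, H_out = 15.418 kJ/mol
  T = 353.4 K: K = (4.490, 0.344, 0.283), RR gives ψ = 0.202, H_out = 9.549 kJ/mol
  T = 344.1 K: K = (4.021, 0.311, 0.248), RR gives ψ = 0.150, H_out = 6.458 kJ/mol
  T = 339.5 K: K = (3.799, 0.295, 0.232), RR gives ψ = 0.123, H_out = 4.852 kJ/mol
  T = 341.8 K: K = (3.910, 0.303, 0.240), RR gives ψ = 0.137, H_out = 5.663 kJ/mol
Linear interpolation between T = 341.8 (H_out = 5.663) and T = 344.1 (H_out = 6.458) on hF = 5.772 gives T ≈ 342.1 K, at which ψ = 0.14.

T = 342.1 K, V/F = 0.14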